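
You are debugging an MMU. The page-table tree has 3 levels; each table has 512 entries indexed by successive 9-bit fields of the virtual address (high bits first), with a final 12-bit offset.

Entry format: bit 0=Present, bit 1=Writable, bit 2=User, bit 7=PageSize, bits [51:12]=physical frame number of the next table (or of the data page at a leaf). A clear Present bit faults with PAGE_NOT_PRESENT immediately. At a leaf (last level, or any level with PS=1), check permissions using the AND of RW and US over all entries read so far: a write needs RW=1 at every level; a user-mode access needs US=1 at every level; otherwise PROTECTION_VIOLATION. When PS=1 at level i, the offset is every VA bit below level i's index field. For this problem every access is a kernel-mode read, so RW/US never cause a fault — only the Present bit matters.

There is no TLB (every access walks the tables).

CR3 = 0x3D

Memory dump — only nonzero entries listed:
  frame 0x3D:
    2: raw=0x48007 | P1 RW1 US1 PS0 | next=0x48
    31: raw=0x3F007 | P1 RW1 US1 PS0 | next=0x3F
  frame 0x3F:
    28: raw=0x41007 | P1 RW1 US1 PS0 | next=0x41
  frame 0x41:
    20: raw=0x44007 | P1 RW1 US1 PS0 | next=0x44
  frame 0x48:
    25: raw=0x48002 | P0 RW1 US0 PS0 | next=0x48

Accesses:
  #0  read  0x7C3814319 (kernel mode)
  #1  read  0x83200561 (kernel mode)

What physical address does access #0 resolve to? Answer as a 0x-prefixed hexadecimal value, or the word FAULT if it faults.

Walk each access:
#0 VA=0x7C3814319 (r,kernel):
  L0 @0x3D[31] → 0x3F007  P=1,RW=1,US=1,PS=0
  L1 @0x3F[28] → 0x41007  P=1,RW=1,US=1,PS=0
  L2 @0x41[20] → 0x44007  P=1,RW=1,US=1,PS=0
  → PA=0x44319  (3 entries read)
#1 VA=0x83200561 (r,kernel):
  L0 @0x3D[2] → 0x48007  P=1,RW=1,US=1,PS=0
  L1 @0x48[25] → 0x48002  P=0,RW=1,US=0,PS=0
  → PAGE_NOT_PRESENT  (2 entries read)

Access #0 PA: 0x44319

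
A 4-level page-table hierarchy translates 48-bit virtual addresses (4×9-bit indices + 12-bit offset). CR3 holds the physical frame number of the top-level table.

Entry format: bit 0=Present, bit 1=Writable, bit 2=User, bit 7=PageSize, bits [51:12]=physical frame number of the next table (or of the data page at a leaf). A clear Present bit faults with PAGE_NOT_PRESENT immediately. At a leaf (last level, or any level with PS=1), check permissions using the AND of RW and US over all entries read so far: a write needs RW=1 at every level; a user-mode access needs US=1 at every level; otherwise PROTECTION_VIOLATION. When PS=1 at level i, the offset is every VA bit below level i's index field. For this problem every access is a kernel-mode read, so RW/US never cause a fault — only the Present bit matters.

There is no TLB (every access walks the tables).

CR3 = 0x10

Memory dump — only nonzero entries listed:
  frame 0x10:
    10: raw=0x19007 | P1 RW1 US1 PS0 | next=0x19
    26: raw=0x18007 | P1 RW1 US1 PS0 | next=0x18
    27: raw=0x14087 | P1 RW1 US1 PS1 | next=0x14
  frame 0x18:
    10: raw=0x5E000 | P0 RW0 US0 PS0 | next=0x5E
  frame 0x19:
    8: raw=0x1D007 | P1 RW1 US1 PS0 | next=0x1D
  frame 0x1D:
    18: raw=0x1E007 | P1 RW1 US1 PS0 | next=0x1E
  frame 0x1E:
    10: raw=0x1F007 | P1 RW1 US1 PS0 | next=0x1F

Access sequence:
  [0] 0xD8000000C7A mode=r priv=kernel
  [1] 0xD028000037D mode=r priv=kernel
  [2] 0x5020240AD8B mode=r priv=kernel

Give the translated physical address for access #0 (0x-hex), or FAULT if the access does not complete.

Walk each access:
#0 VA=0xD8000000C7A (r,kernel):
  [0] read 0x10 idx=27: raw=0x14087 flags P=1 W=1 U=1 S=1
  ✓ 0x14C7A (huge @L0)  — 1 lookups
#1 VA=0xD028000037D (r,kernel):
  [0] read 0x10 idx=26: raw=0x18007 flags P=1 W=1 U=1 S=0
  [1] read 0x18 idx=10: raw=0x5E000 flags P=0 W=0 U=0 S=0
  → PAGE_NOT_PRESENT  (2 entries read)
#2 VA=0x5020240AD8B (r,kernel):
  [0] read 0x10 idx=10: raw=0x19007 flags P=1 W=1 U=1 S=0
  [1] read 0x19 idx=8: raw=0x1D007 flags P=1 W=1 U=1 S=0
  [2] read 0x1D idx=18: raw=0x1E007 flags P=1 W=1 U=1 S=0
  [3] read 0x1E idx=10: raw=0x1F007 flags P=1 W=1 U=1 S=0
  ✓ 0x1FD8B  — 4 lookups

Access #0 PA: 0x14C7A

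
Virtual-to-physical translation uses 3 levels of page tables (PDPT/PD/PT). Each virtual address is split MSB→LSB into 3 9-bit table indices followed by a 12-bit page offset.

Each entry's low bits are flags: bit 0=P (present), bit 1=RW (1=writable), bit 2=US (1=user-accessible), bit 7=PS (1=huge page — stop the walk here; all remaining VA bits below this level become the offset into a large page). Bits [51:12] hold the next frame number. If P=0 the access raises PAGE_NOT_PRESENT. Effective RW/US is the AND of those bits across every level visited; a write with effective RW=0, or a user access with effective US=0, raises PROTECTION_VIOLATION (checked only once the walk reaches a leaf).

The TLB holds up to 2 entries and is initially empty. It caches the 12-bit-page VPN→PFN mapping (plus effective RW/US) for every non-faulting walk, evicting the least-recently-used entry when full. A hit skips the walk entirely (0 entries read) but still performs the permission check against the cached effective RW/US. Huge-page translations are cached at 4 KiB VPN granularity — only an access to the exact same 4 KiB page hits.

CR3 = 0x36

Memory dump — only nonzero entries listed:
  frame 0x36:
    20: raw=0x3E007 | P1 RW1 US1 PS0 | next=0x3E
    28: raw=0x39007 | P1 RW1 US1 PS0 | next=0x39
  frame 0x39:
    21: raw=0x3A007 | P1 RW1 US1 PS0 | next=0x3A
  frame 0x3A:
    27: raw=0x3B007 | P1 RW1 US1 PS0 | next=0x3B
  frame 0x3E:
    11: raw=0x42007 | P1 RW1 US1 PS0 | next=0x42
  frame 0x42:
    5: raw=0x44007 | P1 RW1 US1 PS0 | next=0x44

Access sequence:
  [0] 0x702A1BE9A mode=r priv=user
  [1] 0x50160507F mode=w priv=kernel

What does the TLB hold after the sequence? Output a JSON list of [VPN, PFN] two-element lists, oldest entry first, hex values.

Walk each access:
#0 VA=0x702A1BE9A (r,user):
  L0 @0x36[28] → 0x39007  P=1,RW=1,US=1,PS=0
  L1 @0x39[21] → 0x3A007  P=1,RW=1,US=1,PS=0
  L2 @0x3A[27] → 0x3B007  P=1,RW=1,US=1,PS=0
  ⇒ phys 0x3BE9A  [3 reads]
#1 VA=0x50160507F (w,kernel):
  L0 @0x36[20] → 0x3E007  P=1,RW=1,US=1,PS=0
  L1 @0x3E[11] → 0x42007  P=1,RW=1,US=1,PS=0
  L2 @0x42[5] → 0x44007  P=1,RW=1,US=1,PS=0
  ⇒ phys 0x4407F  [3 reads]

TLB: [["0x702A1B", "0x3B"], ["0x501605", "0x44"]]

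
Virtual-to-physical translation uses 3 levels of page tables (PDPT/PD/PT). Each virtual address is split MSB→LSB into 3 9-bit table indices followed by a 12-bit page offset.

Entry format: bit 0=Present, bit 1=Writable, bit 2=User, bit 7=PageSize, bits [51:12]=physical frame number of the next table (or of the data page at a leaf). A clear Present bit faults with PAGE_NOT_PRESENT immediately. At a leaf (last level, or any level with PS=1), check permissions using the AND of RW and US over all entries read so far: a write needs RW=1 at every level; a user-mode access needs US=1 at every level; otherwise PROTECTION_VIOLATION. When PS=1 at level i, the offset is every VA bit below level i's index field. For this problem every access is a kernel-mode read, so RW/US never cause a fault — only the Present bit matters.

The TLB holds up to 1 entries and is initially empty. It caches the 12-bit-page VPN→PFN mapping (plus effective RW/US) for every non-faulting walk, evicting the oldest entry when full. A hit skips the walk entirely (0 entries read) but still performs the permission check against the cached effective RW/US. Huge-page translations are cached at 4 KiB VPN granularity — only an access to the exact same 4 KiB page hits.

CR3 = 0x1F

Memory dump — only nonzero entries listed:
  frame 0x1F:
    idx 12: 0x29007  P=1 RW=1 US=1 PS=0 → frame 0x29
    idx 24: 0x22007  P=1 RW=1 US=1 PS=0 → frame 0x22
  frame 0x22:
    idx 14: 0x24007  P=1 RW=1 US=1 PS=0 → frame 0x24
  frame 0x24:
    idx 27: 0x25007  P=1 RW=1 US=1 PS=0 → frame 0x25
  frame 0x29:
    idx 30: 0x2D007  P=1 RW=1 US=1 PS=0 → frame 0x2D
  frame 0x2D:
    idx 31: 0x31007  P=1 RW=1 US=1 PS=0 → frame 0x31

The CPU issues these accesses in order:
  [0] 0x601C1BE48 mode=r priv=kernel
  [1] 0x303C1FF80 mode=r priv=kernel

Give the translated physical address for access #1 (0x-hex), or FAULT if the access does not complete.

Per-access translation:
#0 VA=0x601C1BE48 (r,kernel):
  L0: frame=0x1F idx=24 entry=0x22007 [P=1 RW=1 US=1 PS=0]
  L1: frame=0x22 idx=14 entry=0x24007 [P=1 RW=1 US=1 PS=0]
  L2: frame=0x24 idx=27 entry=0x25007 [P=1 RW=1 US=1 PS=0]
  ⇒ phys 0x25E48  [3 reads]
#1 VA=0x303C1FF80 (r,kernel):
  L0: frame=0x1F idx=12 entry=0x29007 [P=1 RW=1 US=1 PS=0]
  L1: frame=0x29 idx=30 entry=0x2D007 [P=1 RW=1 US=1 PS=0]
  L2: frame=0x2D idx=31 entry=0x31007 [P=1 RW=1 US=1 PS=0]
  ⇒ phys 0x31F80  [3 reads]

Access #1 PA: 0x31F80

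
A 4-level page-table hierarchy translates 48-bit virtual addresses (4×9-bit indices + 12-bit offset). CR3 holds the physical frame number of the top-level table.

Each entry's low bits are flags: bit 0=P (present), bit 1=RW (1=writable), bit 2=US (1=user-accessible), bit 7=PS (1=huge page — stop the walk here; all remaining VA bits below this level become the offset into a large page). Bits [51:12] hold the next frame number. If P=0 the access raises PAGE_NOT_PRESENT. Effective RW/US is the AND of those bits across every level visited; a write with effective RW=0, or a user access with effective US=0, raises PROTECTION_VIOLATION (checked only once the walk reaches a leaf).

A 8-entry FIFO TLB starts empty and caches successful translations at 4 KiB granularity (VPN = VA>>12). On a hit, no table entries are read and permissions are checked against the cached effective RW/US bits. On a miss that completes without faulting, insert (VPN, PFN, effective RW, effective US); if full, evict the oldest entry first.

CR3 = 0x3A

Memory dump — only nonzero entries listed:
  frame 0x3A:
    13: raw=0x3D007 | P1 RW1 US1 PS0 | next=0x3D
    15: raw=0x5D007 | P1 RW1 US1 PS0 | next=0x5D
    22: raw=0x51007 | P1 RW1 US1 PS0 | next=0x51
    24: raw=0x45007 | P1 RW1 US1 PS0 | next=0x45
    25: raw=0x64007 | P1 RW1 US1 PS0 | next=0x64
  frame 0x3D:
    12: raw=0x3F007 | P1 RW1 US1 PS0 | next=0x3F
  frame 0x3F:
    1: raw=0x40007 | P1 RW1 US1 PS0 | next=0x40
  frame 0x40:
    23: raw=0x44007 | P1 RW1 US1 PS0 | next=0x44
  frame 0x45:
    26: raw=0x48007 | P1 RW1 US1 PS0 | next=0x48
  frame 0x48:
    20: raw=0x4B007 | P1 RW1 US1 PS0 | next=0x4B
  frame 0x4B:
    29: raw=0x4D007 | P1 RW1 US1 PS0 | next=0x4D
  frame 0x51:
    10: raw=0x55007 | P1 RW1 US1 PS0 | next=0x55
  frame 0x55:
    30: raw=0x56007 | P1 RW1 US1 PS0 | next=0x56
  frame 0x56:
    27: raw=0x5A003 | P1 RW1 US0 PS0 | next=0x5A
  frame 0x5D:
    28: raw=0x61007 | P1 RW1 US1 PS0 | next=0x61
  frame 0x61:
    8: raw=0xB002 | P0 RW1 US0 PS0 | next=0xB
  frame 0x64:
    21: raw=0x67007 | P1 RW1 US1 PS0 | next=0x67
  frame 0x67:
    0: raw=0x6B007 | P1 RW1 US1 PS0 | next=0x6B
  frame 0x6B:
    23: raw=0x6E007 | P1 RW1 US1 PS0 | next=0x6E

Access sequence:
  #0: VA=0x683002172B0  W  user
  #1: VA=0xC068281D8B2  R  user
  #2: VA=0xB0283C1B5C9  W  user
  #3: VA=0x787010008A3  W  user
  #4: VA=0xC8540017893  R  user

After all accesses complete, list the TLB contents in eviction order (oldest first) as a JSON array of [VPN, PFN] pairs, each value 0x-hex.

Trace:
#0 VA=0x683002172B0 (w,user):
  lvl0: tbl 0x3A, slot 13 ⇒ 0x3D007 (P1/RW1/US1/PS0)
  lvl1: tbl 0x3D, slot 12 ⇒ 0x3F007 (P1/RW1/US1/PS0)
  lvl2: tbl 0x3F, slot 1 ⇒ 0x40007 (P1/RW1/US1/PS0)
  lvl3: tbl 0x40, slot 23 ⇒ 0x44007 (P1/RW1/US1/PS0)
  ✓ 0x442B0  — 4 lookups
#1 VA=0xC068281D8B2 (r,user):
  lvl0: tbl 0x3A, slot 24 ⇒ 0x45007 (P1/RW1/US1/PS0)
  lvl1: tbl 0x45, slot 26 ⇒ 0x48007 (P1/RW1/US1/PS0)
  lvl2: tbl 0x48, slot 20 ⇒ 0x4B007 (P1/RW1/US1/PS0)
  lvl3: tbl 0x4B, slot 29 ⇒ 0x4D007 (P1/RW1/US1/PS0)
  ✓ 0x4D8B2  — 4 lookups
#2 VA=0xB0283C1B5C9 (w,user):
  lvl0: tbl 0x3A, slot 22 ⇒ 0x51007 (P1/RW1/US1/PS0)
  lvl1: tbl 0x51, slot 10 ⇒ 0x55007 (P1/RW1/US1/PS0)
  lvl2: tbl 0x55, slot 30 ⇒ 0x56007 (P1/RW1/US1/PS0)
  lvl3: tbl 0x56, slot 27 ⇒ 0x5A003 (P1/RW1/US0/PS0)
  → PROTECTION_VIOLATION  (4 entries read)
#3 VA=0x787010008A3 (w,user):
  lvl0: tbl 0x3A, slot 15 ⇒ 0x5D007 (P1/RW1/US1/PS0)
  lvl1: tbl 0x5D, slot 28 ⇒ 0x61007 (P1/RW1/US1/PS0)
  lvl2: tbl 0x61, slot 8 ⇒ 0xB002 (P0/RW1/US0/PS0)
  → PAGE_NOT_PRESENT  (3 entries read)
#4 VA=0xC8540017893 (r,user):
  lvl0: tbl 0x3A, slot 25 ⇒ 0x64007 (P1/RW1/US1/PS0)
  lvl1: tbl 0x64, slot 21 ⇒ 0x67007 (P1/RW1/US1/PS0)
  lvl2: tbl 0x67, slot 0 ⇒ 0x6B007 (P1/RW1/US1/PS0)
  lvl3: tbl 0x6B, slot 23 ⇒ 0x6E007 (P1/RW1/US1/PS0)
  ✓ 0x6E893  — 4 lookups

TLB: [["0x68300217", "0x44"], ["0xC068281D", "0x4D"], ["0xC8540017", "0x6E"]]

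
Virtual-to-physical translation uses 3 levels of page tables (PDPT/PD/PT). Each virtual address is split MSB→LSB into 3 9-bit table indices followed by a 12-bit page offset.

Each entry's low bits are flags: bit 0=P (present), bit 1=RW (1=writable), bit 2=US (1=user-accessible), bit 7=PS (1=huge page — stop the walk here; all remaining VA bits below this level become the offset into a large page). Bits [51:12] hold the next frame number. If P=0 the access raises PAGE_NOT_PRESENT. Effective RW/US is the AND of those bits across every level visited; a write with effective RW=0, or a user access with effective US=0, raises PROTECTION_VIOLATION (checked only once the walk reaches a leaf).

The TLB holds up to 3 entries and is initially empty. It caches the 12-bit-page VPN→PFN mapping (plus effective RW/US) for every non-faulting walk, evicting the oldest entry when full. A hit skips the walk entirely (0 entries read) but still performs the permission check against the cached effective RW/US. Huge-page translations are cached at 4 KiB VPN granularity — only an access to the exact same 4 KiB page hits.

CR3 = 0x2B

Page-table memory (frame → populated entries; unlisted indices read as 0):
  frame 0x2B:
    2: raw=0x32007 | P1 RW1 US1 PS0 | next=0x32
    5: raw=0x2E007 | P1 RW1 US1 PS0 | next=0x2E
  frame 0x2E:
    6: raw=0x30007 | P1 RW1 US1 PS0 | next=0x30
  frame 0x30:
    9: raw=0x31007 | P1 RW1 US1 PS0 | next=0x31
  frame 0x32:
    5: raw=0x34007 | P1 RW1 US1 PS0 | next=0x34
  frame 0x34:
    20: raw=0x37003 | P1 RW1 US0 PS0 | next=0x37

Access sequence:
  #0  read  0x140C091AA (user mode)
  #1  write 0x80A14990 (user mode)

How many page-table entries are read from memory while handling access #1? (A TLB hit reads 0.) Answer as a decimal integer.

Walk each access:
#0 VA=0x140C091AA (r,user):
  [0] read 0x2B idx=5: raw=0x2E007 flags P=1 W=1 U=1 S=0
  [1] read 0x2E idx=6: raw=0x30007 flags P=1 W=1 U=1 S=0
  [2] read 0x30 idx=9: raw=0x31007 flags P=1 W=1 U=1 S=0
  → PA=0x311AA  (3 entries read)
#1 VA=0x80A14990 (w,user):
  [0] read 0x2B idx=2: raw=0x32007 flags P=1 W=1 U=1 S=0
  [1] read 0x32 idx=5: raw=0x34007 flags P=1 W=1 U=1 S=0
  [2] read 0x34 idx=20: raw=0x37003 flags P=1 W=1 U=0 S=0
  → PROTECTION_VIOLATION  (3 entries read)

Entries read for #1: 3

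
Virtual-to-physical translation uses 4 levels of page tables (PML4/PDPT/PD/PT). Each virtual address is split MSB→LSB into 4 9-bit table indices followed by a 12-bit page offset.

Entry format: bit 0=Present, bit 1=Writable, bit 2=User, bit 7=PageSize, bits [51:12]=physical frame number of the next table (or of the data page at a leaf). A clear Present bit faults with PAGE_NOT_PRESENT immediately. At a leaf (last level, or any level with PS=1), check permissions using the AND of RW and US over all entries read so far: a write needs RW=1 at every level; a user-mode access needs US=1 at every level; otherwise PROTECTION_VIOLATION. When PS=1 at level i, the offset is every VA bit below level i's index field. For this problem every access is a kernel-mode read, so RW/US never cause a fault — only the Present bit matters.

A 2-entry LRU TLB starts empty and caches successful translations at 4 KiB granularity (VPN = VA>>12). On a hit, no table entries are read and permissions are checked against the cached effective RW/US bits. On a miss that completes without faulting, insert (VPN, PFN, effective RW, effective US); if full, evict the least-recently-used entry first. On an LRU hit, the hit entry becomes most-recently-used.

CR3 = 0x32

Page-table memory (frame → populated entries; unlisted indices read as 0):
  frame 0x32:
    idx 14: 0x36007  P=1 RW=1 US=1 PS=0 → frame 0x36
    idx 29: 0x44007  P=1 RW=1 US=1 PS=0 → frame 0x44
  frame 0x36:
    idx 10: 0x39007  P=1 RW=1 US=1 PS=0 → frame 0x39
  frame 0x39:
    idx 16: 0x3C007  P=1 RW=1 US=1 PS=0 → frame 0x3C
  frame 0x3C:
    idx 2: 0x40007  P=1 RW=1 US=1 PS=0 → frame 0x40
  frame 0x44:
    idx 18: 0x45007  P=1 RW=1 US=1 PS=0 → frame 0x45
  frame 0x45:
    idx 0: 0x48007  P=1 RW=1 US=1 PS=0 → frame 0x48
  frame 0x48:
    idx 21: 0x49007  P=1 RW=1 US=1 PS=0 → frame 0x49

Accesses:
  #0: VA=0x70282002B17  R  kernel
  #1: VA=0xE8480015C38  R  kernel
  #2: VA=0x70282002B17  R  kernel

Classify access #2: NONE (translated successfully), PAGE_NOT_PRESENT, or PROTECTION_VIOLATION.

Trace:
#0 VA=0x70282002B17 (r,kernel):
  L0 @0x32[14] → 0x36007  P=1,RW=1,US=1,PS=0
  L1 @0x36[10] → 0x39007  P=1,RW=1,US=1,PS=0
  L2 @0x39[16] → 0x3C007  P=1,RW=1,US=1,PS=0
  L3 @0x3C[2] → 0x40007  P=1,RW=1,US=1,PS=0
  → PA=0x40B17  (4 entries read)
#1 VA=0xE8480015C38 (r,kernel):
  L0 @0x32[29] → 0x44007  P=1,RW=1,US=1,PS=0
  L1 @0x44[18] → 0x45007  P=1,RW=1,US=1,PS=0
  L2 @0x45[0] → 0x48007  P=1,RW=1,US=1,PS=0
  L3 @0x48[21] → 0x49007  P=1,RW=1,US=1,PS=0
  → PA=0x49C38  (4 entries read)
#2 VA=0x70282002B17 (r,kernel):
  TLB hit vpn=0x70282002 → PA=0x40B17

Access #2 fault: NONE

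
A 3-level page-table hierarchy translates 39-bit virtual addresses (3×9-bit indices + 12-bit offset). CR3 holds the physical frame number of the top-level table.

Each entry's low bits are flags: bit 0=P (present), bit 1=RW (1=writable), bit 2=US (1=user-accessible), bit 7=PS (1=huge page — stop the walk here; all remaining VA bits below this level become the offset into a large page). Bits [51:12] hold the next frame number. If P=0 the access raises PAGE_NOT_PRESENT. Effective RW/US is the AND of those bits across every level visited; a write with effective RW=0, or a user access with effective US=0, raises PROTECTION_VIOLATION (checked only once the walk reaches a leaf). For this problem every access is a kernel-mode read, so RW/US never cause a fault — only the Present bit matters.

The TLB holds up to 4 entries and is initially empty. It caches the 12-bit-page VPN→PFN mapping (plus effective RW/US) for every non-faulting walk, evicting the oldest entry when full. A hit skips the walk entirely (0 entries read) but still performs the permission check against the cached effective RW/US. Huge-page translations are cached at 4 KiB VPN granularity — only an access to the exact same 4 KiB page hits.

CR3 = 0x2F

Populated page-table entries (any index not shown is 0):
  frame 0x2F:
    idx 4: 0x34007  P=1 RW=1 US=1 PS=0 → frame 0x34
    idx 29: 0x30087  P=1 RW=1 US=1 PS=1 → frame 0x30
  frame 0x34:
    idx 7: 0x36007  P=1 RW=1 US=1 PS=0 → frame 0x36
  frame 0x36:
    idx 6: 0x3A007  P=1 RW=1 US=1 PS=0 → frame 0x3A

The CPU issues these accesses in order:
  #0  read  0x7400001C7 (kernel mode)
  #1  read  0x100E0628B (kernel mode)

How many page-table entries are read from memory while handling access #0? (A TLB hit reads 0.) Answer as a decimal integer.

Per-access translation:
#0 VA=0x7400001C7 (r,kernel):
  L0: frame=0x2F idx=29 entry=0x30087 [P=1 RW=1 US=1 PS=1]
  ✓ 0x301C7 (huge @L0)  — 1 lookups
#1 VA=0x100E0628B (r,kernel):
  L0: frame=0x2F idx=4 entry=0x34007 [P=1 RW=1 US=1 PS=0]
  L1: frame=0x34 idx=7 entry=0x36007 [P=1 RW=1 US=1 PS=0]
  L2: frame=0x36 idx=6 entry=0x3A007 [P=1 RW=1 US=1 PS=0]
  ✓ 0x3A28B  — 3 lookups

Entries read for #0: 1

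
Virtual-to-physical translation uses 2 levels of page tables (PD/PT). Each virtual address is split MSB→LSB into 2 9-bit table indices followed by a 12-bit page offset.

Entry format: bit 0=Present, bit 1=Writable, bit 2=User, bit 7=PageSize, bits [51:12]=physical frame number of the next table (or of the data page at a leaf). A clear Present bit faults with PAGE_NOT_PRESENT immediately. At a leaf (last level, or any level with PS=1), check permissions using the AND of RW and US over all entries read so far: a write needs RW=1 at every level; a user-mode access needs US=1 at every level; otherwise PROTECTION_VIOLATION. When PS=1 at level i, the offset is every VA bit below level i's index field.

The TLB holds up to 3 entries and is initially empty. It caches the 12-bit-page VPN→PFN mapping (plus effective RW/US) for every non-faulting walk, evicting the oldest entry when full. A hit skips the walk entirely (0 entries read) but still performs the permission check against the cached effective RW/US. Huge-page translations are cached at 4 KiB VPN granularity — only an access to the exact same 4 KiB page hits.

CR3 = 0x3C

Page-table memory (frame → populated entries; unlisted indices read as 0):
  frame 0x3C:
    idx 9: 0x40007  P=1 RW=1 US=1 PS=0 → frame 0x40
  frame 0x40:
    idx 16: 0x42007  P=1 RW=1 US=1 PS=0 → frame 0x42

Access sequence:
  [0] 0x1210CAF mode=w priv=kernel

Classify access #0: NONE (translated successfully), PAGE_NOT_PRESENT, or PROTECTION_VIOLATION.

Walk each access:
#0 VA=0x1210CAF (w,kernel):
  L0: frame=0x3C idx=9 entry=0x40007 [P=1 RW=1 US=1 PS=0]
  L1: frame=0x40 idx=16 entry=0x42007 [P=1 RW=1 US=1 PS=0]
  ⇒ phys 0x42CAF  [2 reads]

Access #0 fault: NONE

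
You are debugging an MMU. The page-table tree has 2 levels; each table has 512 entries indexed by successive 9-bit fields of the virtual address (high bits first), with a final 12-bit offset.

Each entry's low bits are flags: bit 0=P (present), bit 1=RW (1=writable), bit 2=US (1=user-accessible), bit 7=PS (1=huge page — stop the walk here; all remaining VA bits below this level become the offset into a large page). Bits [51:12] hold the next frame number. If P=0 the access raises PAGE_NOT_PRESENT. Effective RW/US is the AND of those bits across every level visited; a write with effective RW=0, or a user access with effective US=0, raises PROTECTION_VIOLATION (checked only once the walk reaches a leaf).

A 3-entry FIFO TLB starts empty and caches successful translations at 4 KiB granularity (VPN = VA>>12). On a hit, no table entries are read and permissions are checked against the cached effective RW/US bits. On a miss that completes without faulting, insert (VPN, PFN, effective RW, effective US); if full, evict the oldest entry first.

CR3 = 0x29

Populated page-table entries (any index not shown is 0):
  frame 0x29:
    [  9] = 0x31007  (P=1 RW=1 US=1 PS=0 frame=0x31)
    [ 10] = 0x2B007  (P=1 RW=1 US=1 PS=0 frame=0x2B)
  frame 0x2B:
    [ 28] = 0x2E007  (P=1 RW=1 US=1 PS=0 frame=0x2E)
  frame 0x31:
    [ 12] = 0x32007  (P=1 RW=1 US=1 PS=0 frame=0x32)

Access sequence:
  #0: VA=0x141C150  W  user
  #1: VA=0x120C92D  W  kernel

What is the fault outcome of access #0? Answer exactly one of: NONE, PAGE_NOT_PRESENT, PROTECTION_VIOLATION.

Per-access translation:
#0 VA=0x141C150 (w,user):
  [0] read 0x29 idx=10: raw=0x2B007 flags P=1 W=1 U=1 S=0
  [1] read 0x2B idx=28: raw=0x2E007 flags P=1 W=1 U=1 S=0
  ✓ 0x2E150  — 2 lookups
#1 VA=0x120C92D (w,kernel):
  [0] read 0x29 idx=9: raw=0x31007 flags P=1 W=1 U=1 S=0
  [1] read 0x31 idx=12: raw=0x32007 flags P=1 W=1 U=1 S=0
  ✓ 0x3292D  — 2 lookups

Access #0 fault: NONE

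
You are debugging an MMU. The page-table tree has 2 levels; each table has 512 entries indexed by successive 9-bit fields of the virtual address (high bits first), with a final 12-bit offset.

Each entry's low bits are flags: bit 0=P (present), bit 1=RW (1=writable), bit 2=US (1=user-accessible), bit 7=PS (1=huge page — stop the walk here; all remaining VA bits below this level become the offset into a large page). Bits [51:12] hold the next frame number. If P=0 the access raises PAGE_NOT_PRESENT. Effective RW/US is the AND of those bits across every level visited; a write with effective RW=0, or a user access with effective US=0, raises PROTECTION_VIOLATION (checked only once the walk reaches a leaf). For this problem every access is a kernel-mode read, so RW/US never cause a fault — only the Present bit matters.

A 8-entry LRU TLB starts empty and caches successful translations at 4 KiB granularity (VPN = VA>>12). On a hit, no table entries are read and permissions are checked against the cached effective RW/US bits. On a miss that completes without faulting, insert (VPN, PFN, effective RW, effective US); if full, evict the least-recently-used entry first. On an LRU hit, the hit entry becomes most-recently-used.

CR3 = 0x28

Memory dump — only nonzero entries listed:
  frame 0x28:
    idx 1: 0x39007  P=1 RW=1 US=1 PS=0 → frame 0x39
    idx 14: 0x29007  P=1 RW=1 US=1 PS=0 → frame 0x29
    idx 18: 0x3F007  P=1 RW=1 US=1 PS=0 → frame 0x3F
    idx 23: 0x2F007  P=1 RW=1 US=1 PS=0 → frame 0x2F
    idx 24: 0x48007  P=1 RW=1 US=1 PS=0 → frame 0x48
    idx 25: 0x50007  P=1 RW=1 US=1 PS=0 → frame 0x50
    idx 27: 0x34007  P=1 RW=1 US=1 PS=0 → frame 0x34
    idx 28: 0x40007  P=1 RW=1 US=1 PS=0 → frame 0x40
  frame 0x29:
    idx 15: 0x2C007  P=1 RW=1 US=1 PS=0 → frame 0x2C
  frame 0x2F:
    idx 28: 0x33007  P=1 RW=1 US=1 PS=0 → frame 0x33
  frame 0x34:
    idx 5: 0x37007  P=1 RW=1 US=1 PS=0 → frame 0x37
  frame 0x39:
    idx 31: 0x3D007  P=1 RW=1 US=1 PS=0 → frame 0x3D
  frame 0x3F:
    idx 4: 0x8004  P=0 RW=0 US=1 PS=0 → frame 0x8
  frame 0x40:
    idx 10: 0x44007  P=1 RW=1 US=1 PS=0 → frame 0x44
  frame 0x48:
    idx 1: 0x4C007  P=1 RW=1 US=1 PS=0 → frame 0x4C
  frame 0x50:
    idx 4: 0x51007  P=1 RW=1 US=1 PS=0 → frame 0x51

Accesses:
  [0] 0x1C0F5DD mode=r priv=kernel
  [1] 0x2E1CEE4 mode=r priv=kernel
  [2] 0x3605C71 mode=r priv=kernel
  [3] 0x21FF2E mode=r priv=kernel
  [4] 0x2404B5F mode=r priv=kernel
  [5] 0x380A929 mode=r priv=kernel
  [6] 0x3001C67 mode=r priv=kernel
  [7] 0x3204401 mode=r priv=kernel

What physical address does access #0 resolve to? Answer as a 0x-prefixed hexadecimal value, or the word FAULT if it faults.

Walk each access:
#0 VA=0x1C0F5DD (r,kernel):
  L0: frame=0x28 idx=14 entry=0x29007 [P=1 RW=1 US=1 PS=0]
  L1: frame=0x29 idx=15 entry=0x2C007 [P=1 RW=1 US=1 PS=0]
  ✓ 0x2C5DD  — 2 lookups
#1 VA=0x2E1CEE4 (r,kernel):
  L0: frame=0x28 idx=23 entry=0x2F007 [P=1 RW=1 US=1 PS=0]
  L1: frame=0x2F idx=28 entry=0x33007 [P=1 RW=1 US=1 PS=0]
  ✓ 0x33EE4  — 2 lookups
#2 VA=0x3605C71 (r,kernel):
  L0: frame=0x28 idx=27 entry=0x34007 [P=1 RW=1 US=1 PS=0]
  L1: frame=0x34 idx=5 entry=0x37007 [P=1 RW=1 US=1 PS=0]
  ✓ 0x37C71  — 2 lookups
#3 VA=0x21FF2E (r,kernel):
  L0: frame=0x28 idx=1 entry=0x39007 [P=1 RW=1 US=1 PS=0]
  L1: frame=0x39 idx=31 entry=0x3D007 [P=1 RW=1 US=1 PS=0]
  ✓ 0x3DF2E  — 2 lookups
#4 VA=0x2404B5F (r,kernel):
  L0: frame=0x28 idx=18 entry=0x3F007 [P=1 RW=1 US=1 PS=0]
  L1: frame=0x3F idx=4 entry=0x8004 [P=0 RW=0 US=1 PS=0]
  → PAGE_NOT_PRESENT  (2 entries read)
#5 VA=0x380A929 (r,kernel):
  L0: frame=0x28 idx=28 entry=0x40007 [P=1 RW=1 US=1 PS=0]
  L1: frame=0x40 idx=10 entry=0x44007 [P=1 RW=1 US=1 PS=0]
  ✓ 0x44929  — 2 lookups
#6 VA=0x3001C67 (r,kernel):
  L0: frame=0x28 idx=24 entry=0x48007 [P=1 RW=1 US=1 PS=0]
  L1: frame=0x48 idx=1 entry=0x4C007 [P=1 RW=1 US=1 PS=0]
  ✓ 0x4CC67  — 2 lookups
#7 VA=0x3204401 (r,kernel):
  L0: frame=0x28 idx=25 entry=0x50007 [P=1 RW=1 US=1 PS=0]
  L1: frame=0x50 idx=4 entry=0x51007 [P=1 RW=1 US=1 PS=0]
  ✓ 0x51401  — 2 lookups

Access #0 PA: 0x2C5DD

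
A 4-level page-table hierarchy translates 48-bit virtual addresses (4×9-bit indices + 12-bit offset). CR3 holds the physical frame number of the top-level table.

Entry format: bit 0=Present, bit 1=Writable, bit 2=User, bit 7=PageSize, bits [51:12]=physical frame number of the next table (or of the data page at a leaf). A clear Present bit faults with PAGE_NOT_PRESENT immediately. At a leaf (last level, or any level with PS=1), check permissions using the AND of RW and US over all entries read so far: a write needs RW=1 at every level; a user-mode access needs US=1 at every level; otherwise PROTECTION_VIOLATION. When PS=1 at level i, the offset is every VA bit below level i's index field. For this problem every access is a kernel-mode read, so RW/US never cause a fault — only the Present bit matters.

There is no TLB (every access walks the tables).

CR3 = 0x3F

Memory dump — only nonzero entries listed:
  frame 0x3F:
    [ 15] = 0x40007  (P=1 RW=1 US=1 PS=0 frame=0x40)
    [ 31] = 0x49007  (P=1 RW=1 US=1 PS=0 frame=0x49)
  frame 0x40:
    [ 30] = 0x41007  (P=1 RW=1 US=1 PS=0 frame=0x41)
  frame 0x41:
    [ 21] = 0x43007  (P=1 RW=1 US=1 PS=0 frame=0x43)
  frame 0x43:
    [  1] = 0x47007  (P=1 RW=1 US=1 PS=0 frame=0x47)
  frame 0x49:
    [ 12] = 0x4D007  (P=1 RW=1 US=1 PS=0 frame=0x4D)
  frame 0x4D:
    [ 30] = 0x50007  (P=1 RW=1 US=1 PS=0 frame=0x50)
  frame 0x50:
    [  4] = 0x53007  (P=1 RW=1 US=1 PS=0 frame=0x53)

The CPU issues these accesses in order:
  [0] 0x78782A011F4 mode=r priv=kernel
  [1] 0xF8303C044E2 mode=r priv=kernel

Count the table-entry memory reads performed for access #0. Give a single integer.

Trace:
#0 VA=0x78782A011F4 (r,kernel):
  lvl0: tbl 0x3F, slot 15 ⇒ 0x40007 (P1/RW1/US1/PS0)
  lvl1: tbl 0x40, slot 30 ⇒ 0x41007 (P1/RW1/US1/PS0)
  lvl2: tbl 0x41, slot 21 ⇒ 0x43007 (P1/RW1/US1/PS0)
  lvl3: tbl 0x43, slot 1 ⇒ 0x47007 (P1/RW1/US1/PS0)
  → PA=0x471F4  (4 entries read)
#1 VA=0xF8303C044E2 (r,kernel):
  lvl0: tbl 0x3F, slot 31 ⇒ 0x49007 (P1/RW1/US1/PS0)
  lvl1: tbl 0x49, slot 12 ⇒ 0x4D007 (P1/RW1/US1/PS0)
  lvl2: tbl 0x4D, slot 30 ⇒ 0x50007 (P1/RW1/US1/PS0)
  lvl3: tbl 0x50, slot 4 ⇒ 0x53007 (P1/RW1/US1/PS0)
  → PA=0x534E2  (4 entries read)

Entries read for #0: 4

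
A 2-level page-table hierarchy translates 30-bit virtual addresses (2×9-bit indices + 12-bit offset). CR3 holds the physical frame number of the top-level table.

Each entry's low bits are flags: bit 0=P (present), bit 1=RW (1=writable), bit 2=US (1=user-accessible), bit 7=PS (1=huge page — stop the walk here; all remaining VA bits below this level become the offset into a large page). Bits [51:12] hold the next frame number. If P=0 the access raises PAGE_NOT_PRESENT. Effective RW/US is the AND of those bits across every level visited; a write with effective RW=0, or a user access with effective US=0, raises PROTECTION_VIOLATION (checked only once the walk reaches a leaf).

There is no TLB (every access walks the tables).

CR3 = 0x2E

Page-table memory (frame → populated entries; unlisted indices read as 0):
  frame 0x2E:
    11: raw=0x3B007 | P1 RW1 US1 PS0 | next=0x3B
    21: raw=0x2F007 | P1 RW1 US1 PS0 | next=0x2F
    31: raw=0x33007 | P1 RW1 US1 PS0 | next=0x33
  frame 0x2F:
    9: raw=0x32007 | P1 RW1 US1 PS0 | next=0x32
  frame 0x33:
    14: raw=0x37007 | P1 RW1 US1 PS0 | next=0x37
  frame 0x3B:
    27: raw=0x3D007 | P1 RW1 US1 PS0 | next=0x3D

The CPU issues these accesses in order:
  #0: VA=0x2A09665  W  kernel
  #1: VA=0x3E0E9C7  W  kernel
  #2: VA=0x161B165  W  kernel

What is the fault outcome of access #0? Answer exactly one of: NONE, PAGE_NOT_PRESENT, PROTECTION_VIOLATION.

Trace:
#0 VA=0x2A09665 (w,kernel):
  L0: frame=0x2E idx=21 entry=0x2F007 [P=1 RW=1 US=1 PS=0]
  L1: frame=0x2F idx=9 entry=0x32007 [P=1 RW=1 US=1 PS=0]
  ⇒ phys 0x32665  [2 reads]
#1 VA=0x3E0E9C7 (w,kernel):
  L0: frame=0x2E idx=31 entry=0x33007 [P=1 RW=1 US=1 PS=0]
  L1: frame=0x33 idx=14 entry=0x37007 [P=1 RW=1 US=1 PS=0]
  ⇒ phys 0x379C7  [2 reads]
#2 VA=0x161B165 (w,kernel):
  L0: frame=0x2E idx=11 entry=0x3B007 [P=1 RW=1 US=1 PS=0]
  L1: frame=0x3B idx=27 entry=0x3D007 [P=1 RW=1 US=1 PS=0]
  ⇒ phys 0x3D165  [2 reads]

Access #0 fault: NONE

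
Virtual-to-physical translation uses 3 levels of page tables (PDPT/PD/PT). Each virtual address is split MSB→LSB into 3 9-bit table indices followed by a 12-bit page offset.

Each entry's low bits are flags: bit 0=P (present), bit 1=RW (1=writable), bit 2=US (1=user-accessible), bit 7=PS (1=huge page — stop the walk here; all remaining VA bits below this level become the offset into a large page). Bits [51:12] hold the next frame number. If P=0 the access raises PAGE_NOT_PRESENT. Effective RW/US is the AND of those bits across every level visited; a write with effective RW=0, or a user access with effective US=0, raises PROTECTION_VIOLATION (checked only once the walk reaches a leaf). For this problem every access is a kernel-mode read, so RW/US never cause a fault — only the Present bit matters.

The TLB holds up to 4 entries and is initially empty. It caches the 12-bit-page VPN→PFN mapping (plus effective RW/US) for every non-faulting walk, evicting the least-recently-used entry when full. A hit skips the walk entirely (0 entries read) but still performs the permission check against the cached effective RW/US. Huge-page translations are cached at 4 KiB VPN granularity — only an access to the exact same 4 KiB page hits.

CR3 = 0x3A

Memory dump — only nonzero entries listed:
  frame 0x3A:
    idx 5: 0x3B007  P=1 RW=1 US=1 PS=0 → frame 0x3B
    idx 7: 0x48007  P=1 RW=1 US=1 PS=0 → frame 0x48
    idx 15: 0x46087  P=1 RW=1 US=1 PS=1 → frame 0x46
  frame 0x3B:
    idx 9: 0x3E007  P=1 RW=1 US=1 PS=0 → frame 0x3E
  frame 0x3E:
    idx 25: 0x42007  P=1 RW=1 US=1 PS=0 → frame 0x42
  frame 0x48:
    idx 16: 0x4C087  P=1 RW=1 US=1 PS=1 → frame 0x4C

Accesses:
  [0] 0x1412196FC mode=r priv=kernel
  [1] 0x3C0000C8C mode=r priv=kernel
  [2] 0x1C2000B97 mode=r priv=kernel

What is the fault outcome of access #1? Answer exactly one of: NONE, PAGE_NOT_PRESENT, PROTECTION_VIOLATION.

Per-access translation:
#0 VA=0x1412196FC (r,kernel):
  L0 @0x3A[5] → 0x3B007  P=1,RW=1,US=1,PS=0
  L1 @0x3B[9] → 0x3E007  P=1,RW=1,US=1,PS=0
  L2 @0x3E[25] → 0x42007  P=1,RW=1,US=1,PS=0
  ⇒ phys 0x426FC  [3 reads]
#1 VA=0x3C0000C8C (r,kernel):
  L0 @0x3A[15] → 0x46087  P=1,RW=1,US=1,PS=1
  ⇒ phys 0x46C8C (huge @L0)  [1 reads]
#2 VA=0x1C2000B97 (r,kernel):
  L0 @0x3A[7] → 0x48007  P=1,RW=1,US=1,PS=0
  L1 @0x48[16] → 0x4C087  P=1,RW=1,US=1,PS=1
  ⇒ phys 0x4CB97 (huge @L1)  [2 reads]

Access #1 fault: NONE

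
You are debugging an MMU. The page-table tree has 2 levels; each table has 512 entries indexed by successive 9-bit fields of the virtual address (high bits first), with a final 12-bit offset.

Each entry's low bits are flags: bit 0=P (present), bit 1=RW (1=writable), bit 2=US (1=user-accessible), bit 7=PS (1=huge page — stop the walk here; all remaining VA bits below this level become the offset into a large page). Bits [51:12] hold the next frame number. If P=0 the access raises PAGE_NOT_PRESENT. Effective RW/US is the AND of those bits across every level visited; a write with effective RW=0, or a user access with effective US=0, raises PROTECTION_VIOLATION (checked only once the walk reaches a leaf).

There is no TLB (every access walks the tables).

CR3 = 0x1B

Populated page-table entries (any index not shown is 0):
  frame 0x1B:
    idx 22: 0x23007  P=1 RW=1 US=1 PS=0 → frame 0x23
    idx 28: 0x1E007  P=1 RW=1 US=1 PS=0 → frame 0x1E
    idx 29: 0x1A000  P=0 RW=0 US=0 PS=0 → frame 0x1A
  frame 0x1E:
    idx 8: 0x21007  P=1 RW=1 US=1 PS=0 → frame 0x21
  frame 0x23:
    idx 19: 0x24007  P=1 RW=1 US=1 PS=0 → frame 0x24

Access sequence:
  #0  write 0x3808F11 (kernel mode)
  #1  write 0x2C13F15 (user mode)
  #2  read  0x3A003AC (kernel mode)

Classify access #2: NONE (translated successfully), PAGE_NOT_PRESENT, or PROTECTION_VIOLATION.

Walk each access:
#0 VA=0x3808F11 (w,kernel):
  L0: frame=0x1B idx=28 entry=0x1E007 [P=1 RW=1 US=1 PS=0]
  L1: frame=0x1E idx=8 entry=0x21007 [P=1 RW=1 US=1 PS=0]
  ✓ 0x21F11  — 2 lookups
#1 VA=0x2C13F15 (w,user):
  L0: frame=0x1B idx=22 entry=0x23007 [P=1 RW=1 US=1 PS=0]
  L1: frame=0x23 idx=19 entry=0x24007 [P=1 RW=1 US=1 PS=0]
  ✓ 0x24F15  — 2 lookups
#2 VA=0x3A003AC (r,kernel):
  L0: frame=0x1B idx=29 entry=0x1A000 [P=0 RW=0 US=0 PS=0]
  ⇒ fault: PAGE_NOT_PRESENT  — 1 lookups

Access #2 fault: PAGE_NOT_PRESENT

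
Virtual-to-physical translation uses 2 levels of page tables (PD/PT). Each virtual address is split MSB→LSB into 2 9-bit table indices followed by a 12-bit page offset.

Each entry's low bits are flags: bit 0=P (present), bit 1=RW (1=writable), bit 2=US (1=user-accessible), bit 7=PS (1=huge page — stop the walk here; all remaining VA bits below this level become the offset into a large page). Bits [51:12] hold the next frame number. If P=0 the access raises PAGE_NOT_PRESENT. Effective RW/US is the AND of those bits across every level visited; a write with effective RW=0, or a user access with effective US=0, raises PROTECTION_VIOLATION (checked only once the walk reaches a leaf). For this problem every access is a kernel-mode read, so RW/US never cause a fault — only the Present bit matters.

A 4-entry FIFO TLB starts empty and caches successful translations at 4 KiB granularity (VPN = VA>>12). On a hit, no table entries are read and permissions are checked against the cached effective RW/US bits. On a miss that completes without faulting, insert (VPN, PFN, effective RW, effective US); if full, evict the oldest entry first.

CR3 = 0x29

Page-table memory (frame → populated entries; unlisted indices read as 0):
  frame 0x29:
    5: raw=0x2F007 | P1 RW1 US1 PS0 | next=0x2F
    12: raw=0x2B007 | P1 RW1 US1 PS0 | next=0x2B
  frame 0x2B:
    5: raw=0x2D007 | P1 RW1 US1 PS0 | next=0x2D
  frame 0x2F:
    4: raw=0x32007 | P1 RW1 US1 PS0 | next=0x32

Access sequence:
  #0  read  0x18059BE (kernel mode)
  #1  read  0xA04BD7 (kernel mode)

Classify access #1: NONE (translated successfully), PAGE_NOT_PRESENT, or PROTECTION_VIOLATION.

Per-access translation:
#0 VA=0x18059BE (r,kernel):
  L0 @0x29[12] → 0x2B007  P=1,RW=1,US=1,PS=0
  L1 @0x2B[5] → 0x2D007  P=1,RW=1,US=1,PS=0
  → PA=0x2D9BE  (2 entries read)
#1 VA=0xA04BD7 (r,kernel):
  L0 @0x29[5] → 0x2F007  P=1,RW=1,US=1,PS=0
  L1 @0x2F[4] → 0x32007  P=1,RW=1,US=1,PS=0
  → PA=0x32BD7  (2 entries read)

Access #1 fault: NONE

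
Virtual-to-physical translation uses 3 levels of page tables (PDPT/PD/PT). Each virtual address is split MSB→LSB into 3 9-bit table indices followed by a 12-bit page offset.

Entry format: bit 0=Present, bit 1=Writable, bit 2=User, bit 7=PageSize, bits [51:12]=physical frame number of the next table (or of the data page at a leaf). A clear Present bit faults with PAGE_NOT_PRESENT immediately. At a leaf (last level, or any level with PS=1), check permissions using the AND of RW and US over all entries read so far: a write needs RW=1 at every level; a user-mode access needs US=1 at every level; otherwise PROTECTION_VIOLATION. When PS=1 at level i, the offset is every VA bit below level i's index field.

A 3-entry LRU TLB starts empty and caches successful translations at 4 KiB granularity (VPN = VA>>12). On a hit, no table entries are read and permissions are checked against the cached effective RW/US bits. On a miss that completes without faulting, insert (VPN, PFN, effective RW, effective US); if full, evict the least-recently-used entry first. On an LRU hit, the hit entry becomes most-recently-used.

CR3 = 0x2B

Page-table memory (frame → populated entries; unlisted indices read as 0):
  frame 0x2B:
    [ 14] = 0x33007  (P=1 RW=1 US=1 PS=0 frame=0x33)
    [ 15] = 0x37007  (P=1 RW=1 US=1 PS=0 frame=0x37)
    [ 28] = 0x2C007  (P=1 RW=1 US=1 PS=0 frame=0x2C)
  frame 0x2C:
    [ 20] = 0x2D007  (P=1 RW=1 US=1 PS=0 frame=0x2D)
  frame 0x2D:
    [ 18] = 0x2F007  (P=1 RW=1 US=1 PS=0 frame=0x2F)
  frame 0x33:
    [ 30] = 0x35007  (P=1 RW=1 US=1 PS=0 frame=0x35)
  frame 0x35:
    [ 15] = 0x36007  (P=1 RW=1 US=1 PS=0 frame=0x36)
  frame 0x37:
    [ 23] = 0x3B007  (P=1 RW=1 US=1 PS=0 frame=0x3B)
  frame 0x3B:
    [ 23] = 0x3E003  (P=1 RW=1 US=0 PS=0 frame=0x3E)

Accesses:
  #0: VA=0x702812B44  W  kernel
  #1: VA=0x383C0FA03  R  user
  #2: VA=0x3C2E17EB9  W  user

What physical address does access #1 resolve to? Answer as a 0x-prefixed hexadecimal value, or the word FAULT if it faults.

Per-access translation:
#0 VA=0x702812B44 (w,kernel):
  lvl0: tbl 0x2B, slot 28 ⇒ 0x2C007 (P1/RW1/US1/PS0)
  lvl1: tbl 0x2C, slot 20 ⇒ 0x2D007 (P1/RW1/US1/PS0)
  lvl2: tbl 0x2D, slot 18 ⇒ 0x2F007 (P1/RW1/US1/PS0)
  → PA=0x2FB44  (3 entries read)
#1 VA=0x383C0FA03 (r,user):
  lvl0: tbl 0x2B, slot 14 ⇒ 0x33007 (P1/RW1/US1/PS0)
  lvl1: tbl 0x33, slot 30 ⇒ 0x35007 (P1/RW1/US1/PS0)
  lvl2: tbl 0x35, slot 15 ⇒ 0x36007 (P1/RW1/US1/PS0)
  → PA=0x36A03  (3 entries read)
#2 VA=0x3C2E17EB9 (w,user):
  lvl0: tbl 0x2B, slot 15 ⇒ 0x37007 (P1/RW1/US1/PS0)
  lvl1: tbl 0x37, slot 23 ⇒ 0x3B007 (P1/RW1/US1/PS0)
  lvl2: tbl 0x3B, slot 23 ⇒ 0x3E003 (P1/RW1/US0/PS0)
  ✗ PROTECTION_VIOLATION  [3 reads]

Access #1 PA: 0x36A03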